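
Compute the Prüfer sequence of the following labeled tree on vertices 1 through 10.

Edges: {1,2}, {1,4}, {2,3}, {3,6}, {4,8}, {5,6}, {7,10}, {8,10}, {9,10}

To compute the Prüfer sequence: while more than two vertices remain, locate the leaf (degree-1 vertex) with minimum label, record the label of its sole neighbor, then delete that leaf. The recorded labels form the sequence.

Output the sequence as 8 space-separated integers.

Step 1: leaves = {5,7,9}. Remove smallest leaf 5, emit neighbor 6.
Step 2: leaves = {6,7,9}. Remove smallest leaf 6, emit neighbor 3.
Step 3: leaves = {3,7,9}. Remove smallest leaf 3, emit neighbor 2.
Step 4: leaves = {2,7,9}. Remove smallest leaf 2, emit neighbor 1.
Step 5: leaves = {1,7,9}. Remove smallest leaf 1, emit neighbor 4.
Step 6: leaves = {4,7,9}. Remove smallest leaf 4, emit neighbor 8.
Step 7: leaves = {7,8,9}. Remove smallest leaf 7, emit neighbor 10.
Step 8: leaves = {8,9}. Remove smallest leaf 8, emit neighbor 10.
Done: 2 vertices remain (9, 10). Sequence = [6 3 2 1 4 8 10 10]

Answer: 6 3 2 1 4 8 10 10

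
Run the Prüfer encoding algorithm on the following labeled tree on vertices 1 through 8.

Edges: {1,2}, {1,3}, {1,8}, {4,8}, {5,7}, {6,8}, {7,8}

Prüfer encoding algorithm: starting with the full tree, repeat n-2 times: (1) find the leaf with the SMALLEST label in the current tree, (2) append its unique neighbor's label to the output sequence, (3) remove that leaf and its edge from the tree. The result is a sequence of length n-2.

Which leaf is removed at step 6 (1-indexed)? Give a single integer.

Answer: 6

Derivation:
Step 1: current leaves = {2,3,4,5,6}. Remove leaf 2 (neighbor: 1).
Step 2: current leaves = {3,4,5,6}. Remove leaf 3 (neighbor: 1).
Step 3: current leaves = {1,4,5,6}. Remove leaf 1 (neighbor: 8).
Step 4: current leaves = {4,5,6}. Remove leaf 4 (neighbor: 8).
Step 5: current leaves = {5,6}. Remove leaf 5 (neighbor: 7).
Step 6: current leaves = {6,7}. Remove leaf 6 (neighbor: 8).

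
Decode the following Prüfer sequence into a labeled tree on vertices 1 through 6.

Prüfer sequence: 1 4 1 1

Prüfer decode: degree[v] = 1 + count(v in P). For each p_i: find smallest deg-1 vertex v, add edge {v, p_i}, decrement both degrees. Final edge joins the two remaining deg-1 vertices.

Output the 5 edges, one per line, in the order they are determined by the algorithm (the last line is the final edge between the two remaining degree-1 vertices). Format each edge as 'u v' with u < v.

Answer: 1 2
3 4
1 4
1 5
1 6

Derivation:
Initial degrees: {1:4, 2:1, 3:1, 4:2, 5:1, 6:1}
Step 1: smallest deg-1 vertex = 2, p_1 = 1. Add edge {1,2}. Now deg[2]=0, deg[1]=3.
Step 2: smallest deg-1 vertex = 3, p_2 = 4. Add edge {3,4}. Now deg[3]=0, deg[4]=1.
Step 3: smallest deg-1 vertex = 4, p_3 = 1. Add edge {1,4}. Now deg[4]=0, deg[1]=2.
Step 4: smallest deg-1 vertex = 5, p_4 = 1. Add edge {1,5}. Now deg[5]=0, deg[1]=1.
Final: two remaining deg-1 vertices are 1, 6. Add edge {1,6}.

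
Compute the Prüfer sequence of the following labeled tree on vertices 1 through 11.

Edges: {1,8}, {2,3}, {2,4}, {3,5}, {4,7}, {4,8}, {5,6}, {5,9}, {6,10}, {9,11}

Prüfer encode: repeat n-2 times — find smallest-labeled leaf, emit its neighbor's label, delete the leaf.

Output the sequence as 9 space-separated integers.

Step 1: leaves = {1,7,10,11}. Remove smallest leaf 1, emit neighbor 8.
Step 2: leaves = {7,8,10,11}. Remove smallest leaf 7, emit neighbor 4.
Step 3: leaves = {8,10,11}. Remove smallest leaf 8, emit neighbor 4.
Step 4: leaves = {4,10,11}. Remove smallest leaf 4, emit neighbor 2.
Step 5: leaves = {2,10,11}. Remove smallest leaf 2, emit neighbor 3.
Step 6: leaves = {3,10,11}. Remove smallest leaf 3, emit neighbor 5.
Step 7: leaves = {10,11}. Remove smallest leaf 10, emit neighbor 6.
Step 8: leaves = {6,11}. Remove smallest leaf 6, emit neighbor 5.
Step 9: leaves = {5,11}. Remove smallest leaf 5, emit neighbor 9.
Done: 2 vertices remain (9, 11). Sequence = [8 4 4 2 3 5 6 5 9]

Answer: 8 4 4 2 3 5 6 5 9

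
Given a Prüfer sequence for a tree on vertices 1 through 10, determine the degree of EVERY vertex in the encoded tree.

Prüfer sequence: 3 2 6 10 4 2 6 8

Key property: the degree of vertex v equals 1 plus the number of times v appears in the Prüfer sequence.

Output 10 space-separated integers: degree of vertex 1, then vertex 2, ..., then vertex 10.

Answer: 1 3 2 2 1 3 1 2 1 2

Derivation:
p_1 = 3: count[3] becomes 1
p_2 = 2: count[2] becomes 1
p_3 = 6: count[6] becomes 1
p_4 = 10: count[10] becomes 1
p_5 = 4: count[4] becomes 1
p_6 = 2: count[2] becomes 2
p_7 = 6: count[6] becomes 2
p_8 = 8: count[8] becomes 1
Degrees (1 + count): deg[1]=1+0=1, deg[2]=1+2=3, deg[3]=1+1=2, deg[4]=1+1=2, deg[5]=1+0=1, deg[6]=1+2=3, deg[7]=1+0=1, deg[8]=1+1=2, deg[9]=1+0=1, deg[10]=1+1=2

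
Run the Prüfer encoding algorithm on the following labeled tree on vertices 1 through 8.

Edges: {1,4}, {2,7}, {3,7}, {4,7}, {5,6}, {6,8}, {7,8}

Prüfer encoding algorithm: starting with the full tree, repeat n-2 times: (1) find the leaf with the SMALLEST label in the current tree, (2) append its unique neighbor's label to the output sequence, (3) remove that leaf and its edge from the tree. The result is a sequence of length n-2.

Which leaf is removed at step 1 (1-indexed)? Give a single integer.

Answer: 1

Derivation:
Step 1: current leaves = {1,2,3,5}. Remove leaf 1 (neighbor: 4).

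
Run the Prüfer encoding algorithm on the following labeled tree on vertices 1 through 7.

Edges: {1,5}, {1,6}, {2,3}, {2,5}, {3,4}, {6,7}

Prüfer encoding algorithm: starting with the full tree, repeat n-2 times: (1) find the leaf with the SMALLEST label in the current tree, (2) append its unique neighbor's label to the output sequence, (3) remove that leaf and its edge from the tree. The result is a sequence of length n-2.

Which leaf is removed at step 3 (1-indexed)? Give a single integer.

Step 1: current leaves = {4,7}. Remove leaf 4 (neighbor: 3).
Step 2: current leaves = {3,7}. Remove leaf 3 (neighbor: 2).
Step 3: current leaves = {2,7}. Remove leaf 2 (neighbor: 5).

Answer: 2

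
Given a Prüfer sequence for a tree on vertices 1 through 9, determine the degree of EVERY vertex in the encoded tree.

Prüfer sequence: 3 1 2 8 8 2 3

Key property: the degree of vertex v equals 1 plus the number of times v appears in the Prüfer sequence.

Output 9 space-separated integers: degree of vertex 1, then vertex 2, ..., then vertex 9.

Answer: 2 3 3 1 1 1 1 3 1

Derivation:
p_1 = 3: count[3] becomes 1
p_2 = 1: count[1] becomes 1
p_3 = 2: count[2] becomes 1
p_4 = 8: count[8] becomes 1
p_5 = 8: count[8] becomes 2
p_6 = 2: count[2] becomes 2
p_7 = 3: count[3] becomes 2
Degrees (1 + count): deg[1]=1+1=2, deg[2]=1+2=3, deg[3]=1+2=3, deg[4]=1+0=1, deg[5]=1+0=1, deg[6]=1+0=1, deg[7]=1+0=1, deg[8]=1+2=3, deg[9]=1+0=1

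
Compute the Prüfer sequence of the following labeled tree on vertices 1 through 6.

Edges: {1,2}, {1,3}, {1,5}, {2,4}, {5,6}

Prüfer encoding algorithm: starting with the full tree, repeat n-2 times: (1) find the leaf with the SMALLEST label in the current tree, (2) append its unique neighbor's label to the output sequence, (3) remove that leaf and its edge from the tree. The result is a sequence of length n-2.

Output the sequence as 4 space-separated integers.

Step 1: leaves = {3,4,6}. Remove smallest leaf 3, emit neighbor 1.
Step 2: leaves = {4,6}. Remove smallest leaf 4, emit neighbor 2.
Step 3: leaves = {2,6}. Remove smallest leaf 2, emit neighbor 1.
Step 4: leaves = {1,6}. Remove smallest leaf 1, emit neighbor 5.
Done: 2 vertices remain (5, 6). Sequence = [1 2 1 5]

Answer: 1 2 1 5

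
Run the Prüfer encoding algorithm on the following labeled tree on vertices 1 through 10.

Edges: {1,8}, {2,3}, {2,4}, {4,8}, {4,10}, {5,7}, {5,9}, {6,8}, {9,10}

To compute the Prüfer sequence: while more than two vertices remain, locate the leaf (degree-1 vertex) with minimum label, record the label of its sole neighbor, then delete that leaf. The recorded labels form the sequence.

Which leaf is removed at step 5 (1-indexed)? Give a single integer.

Step 1: current leaves = {1,3,6,7}. Remove leaf 1 (neighbor: 8).
Step 2: current leaves = {3,6,7}. Remove leaf 3 (neighbor: 2).
Step 3: current leaves = {2,6,7}. Remove leaf 2 (neighbor: 4).
Step 4: current leaves = {6,7}. Remove leaf 6 (neighbor: 8).
Step 5: current leaves = {7,8}. Remove leaf 7 (neighbor: 5).

Answer: 7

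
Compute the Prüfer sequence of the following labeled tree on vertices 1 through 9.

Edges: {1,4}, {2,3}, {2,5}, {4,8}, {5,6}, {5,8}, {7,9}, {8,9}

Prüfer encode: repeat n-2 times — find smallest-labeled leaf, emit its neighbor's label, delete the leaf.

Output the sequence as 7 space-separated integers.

Step 1: leaves = {1,3,6,7}. Remove smallest leaf 1, emit neighbor 4.
Step 2: leaves = {3,4,6,7}. Remove smallest leaf 3, emit neighbor 2.
Step 3: leaves = {2,4,6,7}. Remove smallest leaf 2, emit neighbor 5.
Step 4: leaves = {4,6,7}. Remove smallest leaf 4, emit neighbor 8.
Step 5: leaves = {6,7}. Remove smallest leaf 6, emit neighbor 5.
Step 6: leaves = {5,7}. Remove smallest leaf 5, emit neighbor 8.
Step 7: leaves = {7,8}. Remove smallest leaf 7, emit neighbor 9.
Done: 2 vertices remain (8, 9). Sequence = [4 2 5 8 5 8 9]

Answer: 4 2 5 8 5 8 9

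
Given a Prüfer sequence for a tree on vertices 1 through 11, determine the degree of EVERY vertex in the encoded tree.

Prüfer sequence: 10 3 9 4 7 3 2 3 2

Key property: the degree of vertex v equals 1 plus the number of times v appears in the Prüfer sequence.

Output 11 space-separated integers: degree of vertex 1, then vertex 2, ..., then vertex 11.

p_1 = 10: count[10] becomes 1
p_2 = 3: count[3] becomes 1
p_3 = 9: count[9] becomes 1
p_4 = 4: count[4] becomes 1
p_5 = 7: count[7] becomes 1
p_6 = 3: count[3] becomes 2
p_7 = 2: count[2] becomes 1
p_8 = 3: count[3] becomes 3
p_9 = 2: count[2] becomes 2
Degrees (1 + count): deg[1]=1+0=1, deg[2]=1+2=3, deg[3]=1+3=4, deg[4]=1+1=2, deg[5]=1+0=1, deg[6]=1+0=1, deg[7]=1+1=2, deg[8]=1+0=1, deg[9]=1+1=2, deg[10]=1+1=2, deg[11]=1+0=1

Answer: 1 3 4 2 1 1 2 1 2 2 1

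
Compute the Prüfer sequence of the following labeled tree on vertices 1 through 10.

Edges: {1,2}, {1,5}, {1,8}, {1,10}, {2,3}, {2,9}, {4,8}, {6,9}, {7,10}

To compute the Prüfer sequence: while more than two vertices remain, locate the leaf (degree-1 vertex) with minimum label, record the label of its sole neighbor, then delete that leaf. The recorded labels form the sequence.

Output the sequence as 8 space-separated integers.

Answer: 2 8 1 9 10 1 2 1

Derivation:
Step 1: leaves = {3,4,5,6,7}. Remove smallest leaf 3, emit neighbor 2.
Step 2: leaves = {4,5,6,7}. Remove smallest leaf 4, emit neighbor 8.
Step 3: leaves = {5,6,7,8}. Remove smallest leaf 5, emit neighbor 1.
Step 4: leaves = {6,7,8}. Remove smallest leaf 6, emit neighbor 9.
Step 5: leaves = {7,8,9}. Remove smallest leaf 7, emit neighbor 10.
Step 6: leaves = {8,9,10}. Remove smallest leaf 8, emit neighbor 1.
Step 7: leaves = {9,10}. Remove smallest leaf 9, emit neighbor 2.
Step 8: leaves = {2,10}. Remove smallest leaf 2, emit neighbor 1.
Done: 2 vertices remain (1, 10). Sequence = [2 8 1 9 10 1 2 1]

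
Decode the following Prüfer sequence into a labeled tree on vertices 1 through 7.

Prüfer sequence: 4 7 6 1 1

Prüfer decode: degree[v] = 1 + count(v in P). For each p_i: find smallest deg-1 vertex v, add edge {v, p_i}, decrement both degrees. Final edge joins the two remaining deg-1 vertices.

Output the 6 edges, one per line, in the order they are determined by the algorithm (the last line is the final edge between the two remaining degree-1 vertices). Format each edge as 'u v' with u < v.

Answer: 2 4
3 7
4 6
1 5
1 6
1 7

Derivation:
Initial degrees: {1:3, 2:1, 3:1, 4:2, 5:1, 6:2, 7:2}
Step 1: smallest deg-1 vertex = 2, p_1 = 4. Add edge {2,4}. Now deg[2]=0, deg[4]=1.
Step 2: smallest deg-1 vertex = 3, p_2 = 7. Add edge {3,7}. Now deg[3]=0, deg[7]=1.
Step 3: smallest deg-1 vertex = 4, p_3 = 6. Add edge {4,6}. Now deg[4]=0, deg[6]=1.
Step 4: smallest deg-1 vertex = 5, p_4 = 1. Add edge {1,5}. Now deg[5]=0, deg[1]=2.
Step 5: smallest deg-1 vertex = 6, p_5 = 1. Add edge {1,6}. Now deg[6]=0, deg[1]=1.
Final: two remaining deg-1 vertices are 1, 7. Add edge {1,7}.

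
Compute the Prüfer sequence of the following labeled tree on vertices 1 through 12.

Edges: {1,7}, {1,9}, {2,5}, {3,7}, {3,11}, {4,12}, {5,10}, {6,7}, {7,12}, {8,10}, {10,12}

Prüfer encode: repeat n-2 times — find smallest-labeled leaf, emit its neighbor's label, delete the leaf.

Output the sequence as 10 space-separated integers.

Step 1: leaves = {2,4,6,8,9,11}. Remove smallest leaf 2, emit neighbor 5.
Step 2: leaves = {4,5,6,8,9,11}. Remove smallest leaf 4, emit neighbor 12.
Step 3: leaves = {5,6,8,9,11}. Remove smallest leaf 5, emit neighbor 10.
Step 4: leaves = {6,8,9,11}. Remove smallest leaf 6, emit neighbor 7.
Step 5: leaves = {8,9,11}. Remove smallest leaf 8, emit neighbor 10.
Step 6: leaves = {9,10,11}. Remove smallest leaf 9, emit neighbor 1.
Step 7: leaves = {1,10,11}. Remove smallest leaf 1, emit neighbor 7.
Step 8: leaves = {10,11}. Remove smallest leaf 10, emit neighbor 12.
Step 9: leaves = {11,12}. Remove smallest leaf 11, emit neighbor 3.
Step 10: leaves = {3,12}. Remove smallest leaf 3, emit neighbor 7.
Done: 2 vertices remain (7, 12). Sequence = [5 12 10 7 10 1 7 12 3 7]

Answer: 5 12 10 7 10 1 7 12 3 7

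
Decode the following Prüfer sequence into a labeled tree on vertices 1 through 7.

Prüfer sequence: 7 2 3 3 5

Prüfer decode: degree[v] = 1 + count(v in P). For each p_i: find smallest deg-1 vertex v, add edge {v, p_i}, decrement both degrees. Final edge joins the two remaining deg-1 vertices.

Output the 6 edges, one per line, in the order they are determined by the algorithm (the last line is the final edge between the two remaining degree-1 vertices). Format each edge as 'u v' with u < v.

Answer: 1 7
2 4
2 3
3 6
3 5
5 7

Derivation:
Initial degrees: {1:1, 2:2, 3:3, 4:1, 5:2, 6:1, 7:2}
Step 1: smallest deg-1 vertex = 1, p_1 = 7. Add edge {1,7}. Now deg[1]=0, deg[7]=1.
Step 2: smallest deg-1 vertex = 4, p_2 = 2. Add edge {2,4}. Now deg[4]=0, deg[2]=1.
Step 3: smallest deg-1 vertex = 2, p_3 = 3. Add edge {2,3}. Now deg[2]=0, deg[3]=2.
Step 4: smallest deg-1 vertex = 6, p_4 = 3. Add edge {3,6}. Now deg[6]=0, deg[3]=1.
Step 5: smallest deg-1 vertex = 3, p_5 = 5. Add edge {3,5}. Now deg[3]=0, deg[5]=1.
Final: two remaining deg-1 vertices are 5, 7. Add edge {5,7}.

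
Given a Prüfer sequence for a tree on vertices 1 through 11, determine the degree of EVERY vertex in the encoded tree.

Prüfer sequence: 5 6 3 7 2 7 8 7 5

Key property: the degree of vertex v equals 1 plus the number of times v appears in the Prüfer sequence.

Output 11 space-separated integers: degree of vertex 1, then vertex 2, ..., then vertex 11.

p_1 = 5: count[5] becomes 1
p_2 = 6: count[6] becomes 1
p_3 = 3: count[3] becomes 1
p_4 = 7: count[7] becomes 1
p_5 = 2: count[2] becomes 1
p_6 = 7: count[7] becomes 2
p_7 = 8: count[8] becomes 1
p_8 = 7: count[7] becomes 3
p_9 = 5: count[5] becomes 2
Degrees (1 + count): deg[1]=1+0=1, deg[2]=1+1=2, deg[3]=1+1=2, deg[4]=1+0=1, deg[5]=1+2=3, deg[6]=1+1=2, deg[7]=1+3=4, deg[8]=1+1=2, deg[9]=1+0=1, deg[10]=1+0=1, deg[11]=1+0=1

Answer: 1 2 2 1 3 2 4 2 1 1 1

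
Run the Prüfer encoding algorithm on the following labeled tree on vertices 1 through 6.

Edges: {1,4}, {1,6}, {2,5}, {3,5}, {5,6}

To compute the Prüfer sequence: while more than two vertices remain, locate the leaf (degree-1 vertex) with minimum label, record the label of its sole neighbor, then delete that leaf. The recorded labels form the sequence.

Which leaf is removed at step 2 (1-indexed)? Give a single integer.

Step 1: current leaves = {2,3,4}. Remove leaf 2 (neighbor: 5).
Step 2: current leaves = {3,4}. Remove leaf 3 (neighbor: 5).

Answer: 3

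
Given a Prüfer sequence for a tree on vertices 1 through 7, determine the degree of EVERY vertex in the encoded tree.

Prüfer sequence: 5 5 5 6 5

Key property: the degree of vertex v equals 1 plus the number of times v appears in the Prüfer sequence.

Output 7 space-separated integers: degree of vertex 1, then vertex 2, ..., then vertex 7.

p_1 = 5: count[5] becomes 1
p_2 = 5: count[5] becomes 2
p_3 = 5: count[5] becomes 3
p_4 = 6: count[6] becomes 1
p_5 = 5: count[5] becomes 4
Degrees (1 + count): deg[1]=1+0=1, deg[2]=1+0=1, deg[3]=1+0=1, deg[4]=1+0=1, deg[5]=1+4=5, deg[6]=1+1=2, deg[7]=1+0=1

Answer: 1 1 1 1 5 2 1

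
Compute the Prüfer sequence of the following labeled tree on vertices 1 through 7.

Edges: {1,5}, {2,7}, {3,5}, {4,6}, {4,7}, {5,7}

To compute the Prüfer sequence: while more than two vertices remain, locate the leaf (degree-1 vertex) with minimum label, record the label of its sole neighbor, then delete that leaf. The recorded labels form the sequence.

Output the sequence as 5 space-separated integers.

Answer: 5 7 5 7 4

Derivation:
Step 1: leaves = {1,2,3,6}. Remove smallest leaf 1, emit neighbor 5.
Step 2: leaves = {2,3,6}. Remove smallest leaf 2, emit neighbor 7.
Step 3: leaves = {3,6}. Remove smallest leaf 3, emit neighbor 5.
Step 4: leaves = {5,6}. Remove smallest leaf 5, emit neighbor 7.
Step 5: leaves = {6,7}. Remove smallest leaf 6, emit neighbor 4.
Done: 2 vertices remain (4, 7). Sequence = [5 7 5 7 4]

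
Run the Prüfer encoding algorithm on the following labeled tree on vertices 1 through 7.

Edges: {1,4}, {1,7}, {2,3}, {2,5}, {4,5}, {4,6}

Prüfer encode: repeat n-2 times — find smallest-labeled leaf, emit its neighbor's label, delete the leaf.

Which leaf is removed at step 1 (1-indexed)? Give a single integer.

Step 1: current leaves = {3,6,7}. Remove leaf 3 (neighbor: 2).

Answer: 3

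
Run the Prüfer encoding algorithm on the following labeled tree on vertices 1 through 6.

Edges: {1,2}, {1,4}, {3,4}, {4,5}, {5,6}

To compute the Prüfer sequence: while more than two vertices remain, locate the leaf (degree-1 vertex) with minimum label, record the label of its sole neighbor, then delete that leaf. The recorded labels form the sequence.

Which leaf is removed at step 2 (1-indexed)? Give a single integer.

Answer: 1

Derivation:
Step 1: current leaves = {2,3,6}. Remove leaf 2 (neighbor: 1).
Step 2: current leaves = {1,3,6}. Remove leaf 1 (neighbor: 4).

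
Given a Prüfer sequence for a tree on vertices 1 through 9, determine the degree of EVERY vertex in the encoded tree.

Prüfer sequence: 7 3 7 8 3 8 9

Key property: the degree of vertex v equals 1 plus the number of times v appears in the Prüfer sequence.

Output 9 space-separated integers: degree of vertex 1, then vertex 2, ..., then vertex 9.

Answer: 1 1 3 1 1 1 3 3 2

Derivation:
p_1 = 7: count[7] becomes 1
p_2 = 3: count[3] becomes 1
p_3 = 7: count[7] becomes 2
p_4 = 8: count[8] becomes 1
p_5 = 3: count[3] becomes 2
p_6 = 8: count[8] becomes 2
p_7 = 9: count[9] becomes 1
Degrees (1 + count): deg[1]=1+0=1, deg[2]=1+0=1, deg[3]=1+2=3, deg[4]=1+0=1, deg[5]=1+0=1, deg[6]=1+0=1, deg[7]=1+2=3, deg[8]=1+2=3, deg[9]=1+1=2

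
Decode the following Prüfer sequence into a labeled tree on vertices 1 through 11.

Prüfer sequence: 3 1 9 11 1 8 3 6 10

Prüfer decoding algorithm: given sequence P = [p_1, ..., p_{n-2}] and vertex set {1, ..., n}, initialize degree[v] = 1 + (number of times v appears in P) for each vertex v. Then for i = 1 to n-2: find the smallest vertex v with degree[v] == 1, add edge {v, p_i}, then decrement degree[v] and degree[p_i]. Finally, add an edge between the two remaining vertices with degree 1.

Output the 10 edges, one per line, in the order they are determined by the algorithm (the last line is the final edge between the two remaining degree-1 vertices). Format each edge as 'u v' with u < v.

Answer: 2 3
1 4
5 9
7 11
1 9
1 8
3 8
3 6
6 10
10 11

Derivation:
Initial degrees: {1:3, 2:1, 3:3, 4:1, 5:1, 6:2, 7:1, 8:2, 9:2, 10:2, 11:2}
Step 1: smallest deg-1 vertex = 2, p_1 = 3. Add edge {2,3}. Now deg[2]=0, deg[3]=2.
Step 2: smallest deg-1 vertex = 4, p_2 = 1. Add edge {1,4}. Now deg[4]=0, deg[1]=2.
Step 3: smallest deg-1 vertex = 5, p_3 = 9. Add edge {5,9}. Now deg[5]=0, deg[9]=1.
Step 4: smallest deg-1 vertex = 7, p_4 = 11. Add edge {7,11}. Now deg[7]=0, deg[11]=1.
Step 5: smallest deg-1 vertex = 9, p_5 = 1. Add edge {1,9}. Now deg[9]=0, deg[1]=1.
Step 6: smallest deg-1 vertex = 1, p_6 = 8. Add edge {1,8}. Now deg[1]=0, deg[8]=1.
Step 7: smallest deg-1 vertex = 8, p_7 = 3. Add edge {3,8}. Now deg[8]=0, deg[3]=1.
Step 8: smallest deg-1 vertex = 3, p_8 = 6. Add edge {3,6}. Now deg[3]=0, deg[6]=1.
Step 9: smallest deg-1 vertex = 6, p_9 = 10. Add edge {6,10}. Now deg[6]=0, deg[10]=1.
Final: two remaining deg-1 vertices are 10, 11. Add edge {10,11}.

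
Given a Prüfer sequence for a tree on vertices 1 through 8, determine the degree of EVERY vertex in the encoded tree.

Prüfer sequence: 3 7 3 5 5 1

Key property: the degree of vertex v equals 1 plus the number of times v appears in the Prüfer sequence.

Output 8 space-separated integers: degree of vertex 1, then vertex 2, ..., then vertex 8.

p_1 = 3: count[3] becomes 1
p_2 = 7: count[7] becomes 1
p_3 = 3: count[3] becomes 2
p_4 = 5: count[5] becomes 1
p_5 = 5: count[5] becomes 2
p_6 = 1: count[1] becomes 1
Degrees (1 + count): deg[1]=1+1=2, deg[2]=1+0=1, deg[3]=1+2=3, deg[4]=1+0=1, deg[5]=1+2=3, deg[6]=1+0=1, deg[7]=1+1=2, deg[8]=1+0=1

Answer: 2 1 3 1 3 1 2 1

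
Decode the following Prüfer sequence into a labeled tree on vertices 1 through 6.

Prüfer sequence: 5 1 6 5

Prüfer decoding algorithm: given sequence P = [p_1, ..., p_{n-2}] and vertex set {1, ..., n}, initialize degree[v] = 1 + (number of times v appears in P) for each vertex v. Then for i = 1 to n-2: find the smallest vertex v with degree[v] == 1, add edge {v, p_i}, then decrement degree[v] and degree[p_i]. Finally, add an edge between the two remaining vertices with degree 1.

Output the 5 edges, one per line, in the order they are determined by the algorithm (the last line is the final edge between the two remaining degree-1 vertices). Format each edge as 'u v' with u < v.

Initial degrees: {1:2, 2:1, 3:1, 4:1, 5:3, 6:2}
Step 1: smallest deg-1 vertex = 2, p_1 = 5. Add edge {2,5}. Now deg[2]=0, deg[5]=2.
Step 2: smallest deg-1 vertex = 3, p_2 = 1. Add edge {1,3}. Now deg[3]=0, deg[1]=1.
Step 3: smallest deg-1 vertex = 1, p_3 = 6. Add edge {1,6}. Now deg[1]=0, deg[6]=1.
Step 4: smallest deg-1 vertex = 4, p_4 = 5. Add edge {4,5}. Now deg[4]=0, deg[5]=1.
Final: two remaining deg-1 vertices are 5, 6. Add edge {5,6}.

Answer: 2 5
1 3
1 6
4 5
5 6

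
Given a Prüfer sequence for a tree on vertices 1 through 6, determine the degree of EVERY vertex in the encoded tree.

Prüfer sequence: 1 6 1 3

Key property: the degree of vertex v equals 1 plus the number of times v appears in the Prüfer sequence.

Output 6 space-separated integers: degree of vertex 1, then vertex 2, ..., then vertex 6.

Answer: 3 1 2 1 1 2

Derivation:
p_1 = 1: count[1] becomes 1
p_2 = 6: count[6] becomes 1
p_3 = 1: count[1] becomes 2
p_4 = 3: count[3] becomes 1
Degrees (1 + count): deg[1]=1+2=3, deg[2]=1+0=1, deg[3]=1+1=2, deg[4]=1+0=1, deg[5]=1+0=1, deg[6]=1+1=2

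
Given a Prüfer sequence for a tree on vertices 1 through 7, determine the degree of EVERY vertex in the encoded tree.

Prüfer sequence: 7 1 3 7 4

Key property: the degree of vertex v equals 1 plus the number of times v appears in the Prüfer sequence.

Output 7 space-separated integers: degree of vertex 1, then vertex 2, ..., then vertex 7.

Answer: 2 1 2 2 1 1 3

Derivation:
p_1 = 7: count[7] becomes 1
p_2 = 1: count[1] becomes 1
p_3 = 3: count[3] becomes 1
p_4 = 7: count[7] becomes 2
p_5 = 4: count[4] becomes 1
Degrees (1 + count): deg[1]=1+1=2, deg[2]=1+0=1, deg[3]=1+1=2, deg[4]=1+1=2, deg[5]=1+0=1, deg[6]=1+0=1, deg[7]=1+2=3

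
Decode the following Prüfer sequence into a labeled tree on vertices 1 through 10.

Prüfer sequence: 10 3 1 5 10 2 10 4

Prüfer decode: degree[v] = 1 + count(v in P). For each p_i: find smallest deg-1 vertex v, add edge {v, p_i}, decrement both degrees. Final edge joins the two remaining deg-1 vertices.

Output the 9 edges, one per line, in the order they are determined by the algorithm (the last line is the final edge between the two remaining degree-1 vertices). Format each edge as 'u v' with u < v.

Answer: 6 10
3 7
1 3
1 5
5 10
2 8
2 10
4 9
4 10

Derivation:
Initial degrees: {1:2, 2:2, 3:2, 4:2, 5:2, 6:1, 7:1, 8:1, 9:1, 10:4}
Step 1: smallest deg-1 vertex = 6, p_1 = 10. Add edge {6,10}. Now deg[6]=0, deg[10]=3.
Step 2: smallest deg-1 vertex = 7, p_2 = 3. Add edge {3,7}. Now deg[7]=0, deg[3]=1.
Step 3: smallest deg-1 vertex = 3, p_3 = 1. Add edge {1,3}. Now deg[3]=0, deg[1]=1.
Step 4: smallest deg-1 vertex = 1, p_4 = 5. Add edge {1,5}. Now deg[1]=0, deg[5]=1.
Step 5: smallest deg-1 vertex = 5, p_5 = 10. Add edge {5,10}. Now deg[5]=0, deg[10]=2.
Step 6: smallest deg-1 vertex = 8, p_6 = 2. Add edge {2,8}. Now deg[8]=0, deg[2]=1.
Step 7: smallest deg-1 vertex = 2, p_7 = 10. Add edge {2,10}. Now deg[2]=0, deg[10]=1.
Step 8: smallest deg-1 vertex = 9, p_8 = 4. Add edge {4,9}. Now deg[9]=0, deg[4]=1.
Final: two remaining deg-1 vertices are 4, 10. Add edge {4,10}.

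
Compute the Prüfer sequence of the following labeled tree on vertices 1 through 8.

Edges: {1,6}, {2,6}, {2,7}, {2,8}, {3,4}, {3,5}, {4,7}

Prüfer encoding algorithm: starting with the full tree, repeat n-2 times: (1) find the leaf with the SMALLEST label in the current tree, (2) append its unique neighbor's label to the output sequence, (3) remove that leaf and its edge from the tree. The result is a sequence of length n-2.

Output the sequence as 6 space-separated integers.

Answer: 6 3 4 7 2 2

Derivation:
Step 1: leaves = {1,5,8}. Remove smallest leaf 1, emit neighbor 6.
Step 2: leaves = {5,6,8}. Remove smallest leaf 5, emit neighbor 3.
Step 3: leaves = {3,6,8}. Remove smallest leaf 3, emit neighbor 4.
Step 4: leaves = {4,6,8}. Remove smallest leaf 4, emit neighbor 7.
Step 5: leaves = {6,7,8}. Remove smallest leaf 6, emit neighbor 2.
Step 6: leaves = {7,8}. Remove smallest leaf 7, emit neighbor 2.
Done: 2 vertices remain (2, 8). Sequence = [6 3 4 7 2 2]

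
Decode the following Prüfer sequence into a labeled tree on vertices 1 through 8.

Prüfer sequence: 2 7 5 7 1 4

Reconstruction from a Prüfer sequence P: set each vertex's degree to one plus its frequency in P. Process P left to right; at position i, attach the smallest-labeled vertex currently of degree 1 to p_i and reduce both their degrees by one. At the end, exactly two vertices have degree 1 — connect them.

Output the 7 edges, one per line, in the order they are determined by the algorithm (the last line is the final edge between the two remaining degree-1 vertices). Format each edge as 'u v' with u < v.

Initial degrees: {1:2, 2:2, 3:1, 4:2, 5:2, 6:1, 7:3, 8:1}
Step 1: smallest deg-1 vertex = 3, p_1 = 2. Add edge {2,3}. Now deg[3]=0, deg[2]=1.
Step 2: smallest deg-1 vertex = 2, p_2 = 7. Add edge {2,7}. Now deg[2]=0, deg[7]=2.
Step 3: smallest deg-1 vertex = 6, p_3 = 5. Add edge {5,6}. Now deg[6]=0, deg[5]=1.
Step 4: smallest deg-1 vertex = 5, p_4 = 7. Add edge {5,7}. Now deg[5]=0, deg[7]=1.
Step 5: smallest deg-1 vertex = 7, p_5 = 1. Add edge {1,7}. Now deg[7]=0, deg[1]=1.
Step 6: smallest deg-1 vertex = 1, p_6 = 4. Add edge {1,4}. Now deg[1]=0, deg[4]=1.
Final: two remaining deg-1 vertices are 4, 8. Add edge {4,8}.

Answer: 2 3
2 7
5 6
5 7
1 7
1 4
4 8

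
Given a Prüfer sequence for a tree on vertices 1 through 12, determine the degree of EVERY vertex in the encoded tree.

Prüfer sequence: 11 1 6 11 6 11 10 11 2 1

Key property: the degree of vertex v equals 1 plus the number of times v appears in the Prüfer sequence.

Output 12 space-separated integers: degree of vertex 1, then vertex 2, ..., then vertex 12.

p_1 = 11: count[11] becomes 1
p_2 = 1: count[1] becomes 1
p_3 = 6: count[6] becomes 1
p_4 = 11: count[11] becomes 2
p_5 = 6: count[6] becomes 2
p_6 = 11: count[11] becomes 3
p_7 = 10: count[10] becomes 1
p_8 = 11: count[11] becomes 4
p_9 = 2: count[2] becomes 1
p_10 = 1: count[1] becomes 2
Degrees (1 + count): deg[1]=1+2=3, deg[2]=1+1=2, deg[3]=1+0=1, deg[4]=1+0=1, deg[5]=1+0=1, deg[6]=1+2=3, deg[7]=1+0=1, deg[8]=1+0=1, deg[9]=1+0=1, deg[10]=1+1=2, deg[11]=1+4=5, deg[12]=1+0=1

Answer: 3 2 1 1 1 3 1 1 1 2 5 1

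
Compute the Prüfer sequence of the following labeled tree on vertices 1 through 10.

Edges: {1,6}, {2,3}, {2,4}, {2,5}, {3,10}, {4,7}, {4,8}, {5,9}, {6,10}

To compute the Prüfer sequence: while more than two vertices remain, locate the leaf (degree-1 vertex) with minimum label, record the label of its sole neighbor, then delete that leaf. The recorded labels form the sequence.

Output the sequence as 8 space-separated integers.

Step 1: leaves = {1,7,8,9}. Remove smallest leaf 1, emit neighbor 6.
Step 2: leaves = {6,7,8,9}. Remove smallest leaf 6, emit neighbor 10.
Step 3: leaves = {7,8,9,10}. Remove smallest leaf 7, emit neighbor 4.
Step 4: leaves = {8,9,10}. Remove smallest leaf 8, emit neighbor 4.
Step 5: leaves = {4,9,10}. Remove smallest leaf 4, emit neighbor 2.
Step 6: leaves = {9,10}. Remove smallest leaf 9, emit neighbor 5.
Step 7: leaves = {5,10}. Remove smallest leaf 5, emit neighbor 2.
Step 8: leaves = {2,10}. Remove smallest leaf 2, emit neighbor 3.
Done: 2 vertices remain (3, 10). Sequence = [6 10 4 4 2 5 2 3]

Answer: 6 10 4 4 2 5 2 3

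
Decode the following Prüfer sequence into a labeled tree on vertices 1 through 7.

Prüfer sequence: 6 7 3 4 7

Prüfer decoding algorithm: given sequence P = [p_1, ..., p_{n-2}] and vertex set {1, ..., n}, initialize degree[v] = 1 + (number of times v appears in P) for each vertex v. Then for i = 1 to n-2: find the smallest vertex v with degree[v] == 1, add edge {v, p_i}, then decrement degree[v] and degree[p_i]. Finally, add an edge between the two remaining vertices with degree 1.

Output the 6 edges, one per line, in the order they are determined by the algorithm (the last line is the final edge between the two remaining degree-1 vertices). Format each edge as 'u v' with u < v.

Answer: 1 6
2 7
3 5
3 4
4 7
6 7

Derivation:
Initial degrees: {1:1, 2:1, 3:2, 4:2, 5:1, 6:2, 7:3}
Step 1: smallest deg-1 vertex = 1, p_1 = 6. Add edge {1,6}. Now deg[1]=0, deg[6]=1.
Step 2: smallest deg-1 vertex = 2, p_2 = 7. Add edge {2,7}. Now deg[2]=0, deg[7]=2.
Step 3: smallest deg-1 vertex = 5, p_3 = 3. Add edge {3,5}. Now deg[5]=0, deg[3]=1.
Step 4: smallest deg-1 vertex = 3, p_4 = 4. Add edge {3,4}. Now deg[3]=0, deg[4]=1.
Step 5: smallest deg-1 vertex = 4, p_5 = 7. Add edge {4,7}. Now deg[4]=0, deg[7]=1.
Final: two remaining deg-1 vertices are 6, 7. Add edge {6,7}.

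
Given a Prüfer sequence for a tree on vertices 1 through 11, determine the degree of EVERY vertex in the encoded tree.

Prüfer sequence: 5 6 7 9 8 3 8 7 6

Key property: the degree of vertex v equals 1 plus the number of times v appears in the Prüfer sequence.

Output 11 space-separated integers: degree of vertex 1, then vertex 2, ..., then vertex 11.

p_1 = 5: count[5] becomes 1
p_2 = 6: count[6] becomes 1
p_3 = 7: count[7] becomes 1
p_4 = 9: count[9] becomes 1
p_5 = 8: count[8] becomes 1
p_6 = 3: count[3] becomes 1
p_7 = 8: count[8] becomes 2
p_8 = 7: count[7] becomes 2
p_9 = 6: count[6] becomes 2
Degrees (1 + count): deg[1]=1+0=1, deg[2]=1+0=1, deg[3]=1+1=2, deg[4]=1+0=1, deg[5]=1+1=2, deg[6]=1+2=3, deg[7]=1+2=3, deg[8]=1+2=3, deg[9]=1+1=2, deg[10]=1+0=1, deg[11]=1+0=1

Answer: 1 1 2 1 2 3 3 3 2 1 1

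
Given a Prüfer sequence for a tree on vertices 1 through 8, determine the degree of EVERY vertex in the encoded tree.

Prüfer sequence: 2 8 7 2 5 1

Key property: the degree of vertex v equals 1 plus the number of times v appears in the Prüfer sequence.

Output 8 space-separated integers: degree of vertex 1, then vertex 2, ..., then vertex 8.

Answer: 2 3 1 1 2 1 2 2

Derivation:
p_1 = 2: count[2] becomes 1
p_2 = 8: count[8] becomes 1
p_3 = 7: count[7] becomes 1
p_4 = 2: count[2] becomes 2
p_5 = 5: count[5] becomes 1
p_6 = 1: count[1] becomes 1
Degrees (1 + count): deg[1]=1+1=2, deg[2]=1+2=3, deg[3]=1+0=1, deg[4]=1+0=1, deg[5]=1+1=2, deg[6]=1+0=1, deg[7]=1+1=2, deg[8]=1+1=2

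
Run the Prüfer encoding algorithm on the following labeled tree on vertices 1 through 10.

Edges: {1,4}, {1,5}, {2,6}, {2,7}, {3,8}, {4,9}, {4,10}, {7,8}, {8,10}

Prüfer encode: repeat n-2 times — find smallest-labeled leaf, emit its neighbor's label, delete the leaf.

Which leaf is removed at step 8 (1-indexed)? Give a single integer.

Step 1: current leaves = {3,5,6,9}. Remove leaf 3 (neighbor: 8).
Step 2: current leaves = {5,6,9}. Remove leaf 5 (neighbor: 1).
Step 3: current leaves = {1,6,9}. Remove leaf 1 (neighbor: 4).
Step 4: current leaves = {6,9}. Remove leaf 6 (neighbor: 2).
Step 5: current leaves = {2,9}. Remove leaf 2 (neighbor: 7).
Step 6: current leaves = {7,9}. Remove leaf 7 (neighbor: 8).
Step 7: current leaves = {8,9}. Remove leaf 8 (neighbor: 10).
Step 8: current leaves = {9,10}. Remove leaf 9 (neighbor: 4).

Answer: 9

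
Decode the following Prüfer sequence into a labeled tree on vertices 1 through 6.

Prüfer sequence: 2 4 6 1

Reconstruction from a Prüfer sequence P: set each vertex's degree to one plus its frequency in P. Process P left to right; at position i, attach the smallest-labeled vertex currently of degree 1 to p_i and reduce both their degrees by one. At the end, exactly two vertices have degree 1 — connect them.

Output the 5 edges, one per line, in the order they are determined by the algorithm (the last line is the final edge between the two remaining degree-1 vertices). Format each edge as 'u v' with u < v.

Initial degrees: {1:2, 2:2, 3:1, 4:2, 5:1, 6:2}
Step 1: smallest deg-1 vertex = 3, p_1 = 2. Add edge {2,3}. Now deg[3]=0, deg[2]=1.
Step 2: smallest deg-1 vertex = 2, p_2 = 4. Add edge {2,4}. Now deg[2]=0, deg[4]=1.
Step 3: smallest deg-1 vertex = 4, p_3 = 6. Add edge {4,6}. Now deg[4]=0, deg[6]=1.
Step 4: smallest deg-1 vertex = 5, p_4 = 1. Add edge {1,5}. Now deg[5]=0, deg[1]=1.
Final: two remaining deg-1 vertices are 1, 6. Add edge {1,6}.

Answer: 2 3
2 4
4 6
1 5
1 6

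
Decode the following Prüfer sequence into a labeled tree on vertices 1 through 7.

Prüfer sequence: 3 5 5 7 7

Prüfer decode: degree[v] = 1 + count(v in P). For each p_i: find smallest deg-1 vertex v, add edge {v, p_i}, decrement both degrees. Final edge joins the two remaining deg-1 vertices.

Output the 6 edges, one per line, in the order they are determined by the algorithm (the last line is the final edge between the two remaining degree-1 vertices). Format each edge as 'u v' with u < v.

Initial degrees: {1:1, 2:1, 3:2, 4:1, 5:3, 6:1, 7:3}
Step 1: smallest deg-1 vertex = 1, p_1 = 3. Add edge {1,3}. Now deg[1]=0, deg[3]=1.
Step 2: smallest deg-1 vertex = 2, p_2 = 5. Add edge {2,5}. Now deg[2]=0, deg[5]=2.
Step 3: smallest deg-1 vertex = 3, p_3 = 5. Add edge {3,5}. Now deg[3]=0, deg[5]=1.
Step 4: smallest deg-1 vertex = 4, p_4 = 7. Add edge {4,7}. Now deg[4]=0, deg[7]=2.
Step 5: smallest deg-1 vertex = 5, p_5 = 7. Add edge {5,7}. Now deg[5]=0, deg[7]=1.
Final: two remaining deg-1 vertices are 6, 7. Add edge {6,7}.

Answer: 1 3
2 5
3 5
4 7
5 7
6 7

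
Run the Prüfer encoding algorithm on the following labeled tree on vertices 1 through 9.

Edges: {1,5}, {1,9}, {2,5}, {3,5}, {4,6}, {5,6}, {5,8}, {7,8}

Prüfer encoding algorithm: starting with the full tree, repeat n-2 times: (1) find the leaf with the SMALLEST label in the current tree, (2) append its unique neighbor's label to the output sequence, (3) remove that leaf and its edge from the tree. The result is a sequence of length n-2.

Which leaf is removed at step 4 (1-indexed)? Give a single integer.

Step 1: current leaves = {2,3,4,7,9}. Remove leaf 2 (neighbor: 5).
Step 2: current leaves = {3,4,7,9}. Remove leaf 3 (neighbor: 5).
Step 3: current leaves = {4,7,9}. Remove leaf 4 (neighbor: 6).
Step 4: current leaves = {6,7,9}. Remove leaf 6 (neighbor: 5).

Answer: 6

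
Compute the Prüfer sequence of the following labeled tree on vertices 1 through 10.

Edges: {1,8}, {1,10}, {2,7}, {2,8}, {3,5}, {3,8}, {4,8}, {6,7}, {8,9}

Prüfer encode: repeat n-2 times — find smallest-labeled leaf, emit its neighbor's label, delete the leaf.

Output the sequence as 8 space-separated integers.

Step 1: leaves = {4,5,6,9,10}. Remove smallest leaf 4, emit neighbor 8.
Step 2: leaves = {5,6,9,10}. Remove smallest leaf 5, emit neighbor 3.
Step 3: leaves = {3,6,9,10}. Remove smallest leaf 3, emit neighbor 8.
Step 4: leaves = {6,9,10}. Remove smallest leaf 6, emit neighbor 7.
Step 5: leaves = {7,9,10}. Remove smallest leaf 7, emit neighbor 2.
Step 6: leaves = {2,9,10}. Remove smallest leaf 2, emit neighbor 8.
Step 7: leaves = {9,10}. Remove smallest leaf 9, emit neighbor 8.
Step 8: leaves = {8,10}. Remove smallest leaf 8, emit neighbor 1.
Done: 2 vertices remain (1, 10). Sequence = [8 3 8 7 2 8 8 1]

Answer: 8 3 8 7 2 8 8 1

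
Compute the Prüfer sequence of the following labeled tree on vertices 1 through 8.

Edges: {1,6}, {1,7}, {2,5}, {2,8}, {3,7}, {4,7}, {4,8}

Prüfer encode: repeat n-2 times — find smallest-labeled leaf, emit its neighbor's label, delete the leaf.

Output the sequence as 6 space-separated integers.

Step 1: leaves = {3,5,6}. Remove smallest leaf 3, emit neighbor 7.
Step 2: leaves = {5,6}. Remove smallest leaf 5, emit neighbor 2.
Step 3: leaves = {2,6}. Remove smallest leaf 2, emit neighbor 8.
Step 4: leaves = {6,8}. Remove smallest leaf 6, emit neighbor 1.
Step 5: leaves = {1,8}. Remove smallest leaf 1, emit neighbor 7.
Step 6: leaves = {7,8}. Remove smallest leaf 7, emit neighbor 4.
Done: 2 vertices remain (4, 8). Sequence = [7 2 8 1 7 4]

Answer: 7 2 8 1 7 4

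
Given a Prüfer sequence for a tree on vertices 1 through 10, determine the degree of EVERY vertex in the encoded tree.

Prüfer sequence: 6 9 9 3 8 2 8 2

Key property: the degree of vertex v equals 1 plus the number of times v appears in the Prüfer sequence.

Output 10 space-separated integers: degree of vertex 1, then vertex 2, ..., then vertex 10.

Answer: 1 3 2 1 1 2 1 3 3 1

Derivation:
p_1 = 6: count[6] becomes 1
p_2 = 9: count[9] becomes 1
p_3 = 9: count[9] becomes 2
p_4 = 3: count[3] becomes 1
p_5 = 8: count[8] becomes 1
p_6 = 2: count[2] becomes 1
p_7 = 8: count[8] becomes 2
p_8 = 2: count[2] becomes 2
Degrees (1 + count): deg[1]=1+0=1, deg[2]=1+2=3, deg[3]=1+1=2, deg[4]=1+0=1, deg[5]=1+0=1, deg[6]=1+1=2, deg[7]=1+0=1, deg[8]=1+2=3, deg[9]=1+2=3, deg[10]=1+0=1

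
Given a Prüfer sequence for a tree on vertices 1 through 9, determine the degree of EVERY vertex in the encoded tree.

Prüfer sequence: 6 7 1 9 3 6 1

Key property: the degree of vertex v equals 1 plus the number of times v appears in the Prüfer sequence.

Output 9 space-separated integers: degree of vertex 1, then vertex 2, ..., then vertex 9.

Answer: 3 1 2 1 1 3 2 1 2

Derivation:
p_1 = 6: count[6] becomes 1
p_2 = 7: count[7] becomes 1
p_3 = 1: count[1] becomes 1
p_4 = 9: count[9] becomes 1
p_5 = 3: count[3] becomes 1
p_6 = 6: count[6] becomes 2
p_7 = 1: count[1] becomes 2
Degrees (1 + count): deg[1]=1+2=3, deg[2]=1+0=1, deg[3]=1+1=2, deg[4]=1+0=1, deg[5]=1+0=1, deg[6]=1+2=3, deg[7]=1+1=2, deg[8]=1+0=1, deg[9]=1+1=2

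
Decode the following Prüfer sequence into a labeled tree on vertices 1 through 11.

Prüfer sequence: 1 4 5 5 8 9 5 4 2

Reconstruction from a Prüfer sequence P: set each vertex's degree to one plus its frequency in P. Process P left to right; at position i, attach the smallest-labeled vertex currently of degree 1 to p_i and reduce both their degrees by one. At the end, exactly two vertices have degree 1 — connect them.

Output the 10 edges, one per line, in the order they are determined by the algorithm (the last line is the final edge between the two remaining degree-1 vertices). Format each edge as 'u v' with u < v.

Initial degrees: {1:2, 2:2, 3:1, 4:3, 5:4, 6:1, 7:1, 8:2, 9:2, 10:1, 11:1}
Step 1: smallest deg-1 vertex = 3, p_1 = 1. Add edge {1,3}. Now deg[3]=0, deg[1]=1.
Step 2: smallest deg-1 vertex = 1, p_2 = 4. Add edge {1,4}. Now deg[1]=0, deg[4]=2.
Step 3: smallest deg-1 vertex = 6, p_3 = 5. Add edge {5,6}. Now deg[6]=0, deg[5]=3.
Step 4: smallest deg-1 vertex = 7, p_4 = 5. Add edge {5,7}. Now deg[7]=0, deg[5]=2.
Step 5: smallest deg-1 vertex = 10, p_5 = 8. Add edge {8,10}. Now deg[10]=0, deg[8]=1.
Step 6: smallest deg-1 vertex = 8, p_6 = 9. Add edge {8,9}. Now deg[8]=0, deg[9]=1.
Step 7: smallest deg-1 vertex = 9, p_7 = 5. Add edge {5,9}. Now deg[9]=0, deg[5]=1.
Step 8: smallest deg-1 vertex = 5, p_8 = 4. Add edge {4,5}. Now deg[5]=0, deg[4]=1.
Step 9: smallest deg-1 vertex = 4, p_9 = 2. Add edge {2,4}. Now deg[4]=0, deg[2]=1.
Final: two remaining deg-1 vertices are 2, 11. Add edge {2,11}.

Answer: 1 3
1 4
5 6
5 7
8 10
8 9
5 9
4 5
2 4
2 11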